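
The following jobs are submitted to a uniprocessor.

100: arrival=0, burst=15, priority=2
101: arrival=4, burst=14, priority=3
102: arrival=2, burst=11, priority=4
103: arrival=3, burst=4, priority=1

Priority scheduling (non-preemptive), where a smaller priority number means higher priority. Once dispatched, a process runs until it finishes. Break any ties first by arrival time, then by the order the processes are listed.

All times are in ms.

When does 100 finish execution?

Schedule: | 100 0-15 | 103 15-19 | 101 19-33 | 102 33-44 |
Completion: 100=15  101=33  102=44  103=19
Turnaround (C−A): 100=15  101=29  102=42  103=16

15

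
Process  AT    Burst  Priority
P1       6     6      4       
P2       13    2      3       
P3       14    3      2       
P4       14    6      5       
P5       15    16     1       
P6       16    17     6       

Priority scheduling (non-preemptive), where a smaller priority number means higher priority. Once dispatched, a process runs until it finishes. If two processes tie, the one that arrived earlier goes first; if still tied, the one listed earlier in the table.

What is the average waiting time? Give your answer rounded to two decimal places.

10.17

Schedule: | idle 0-6 | P1 6-12 | idle 12-13 | P2 13-15 | P5 15-31 | P3 31-34 | P4 34-40 | P6 40-57 |
Completion: P1=12  P2=15  P3=34  P4=40  P5=31  P6=57
Waiting times: P1=0, P2=0, P3=17, P4=20, P5=0, P6=24
Average waiting = (0+0+17+20+0+24) / 6 = 61/6 = 10.17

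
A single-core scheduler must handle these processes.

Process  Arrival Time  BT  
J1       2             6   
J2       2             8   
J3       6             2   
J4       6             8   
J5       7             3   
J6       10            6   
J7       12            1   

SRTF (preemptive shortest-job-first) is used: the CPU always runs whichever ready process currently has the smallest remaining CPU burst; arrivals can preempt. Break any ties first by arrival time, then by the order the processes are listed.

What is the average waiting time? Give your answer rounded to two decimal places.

7.14

Schedule: | idle 0-2 | J1 2-8 | J3 8-10 | J5 10-13 | J7 13-14 | J6 14-20 | J2 20-28 | J4 28-36 |
Completion: J1=8  J2=28  J3=10  J4=36  J5=13  J6=20  J7=14
Turnaround (C−A): J1=6  J2=26  J3=4  J4=30  J5=6  J6=10  J7=2
Waiting times: J1=0, J2=18, J3=2, J4=22, J5=3, J6=4, J7=1
Average waiting = (0+18+2+22+3+4+1) / 7 = 50/7 = 7.14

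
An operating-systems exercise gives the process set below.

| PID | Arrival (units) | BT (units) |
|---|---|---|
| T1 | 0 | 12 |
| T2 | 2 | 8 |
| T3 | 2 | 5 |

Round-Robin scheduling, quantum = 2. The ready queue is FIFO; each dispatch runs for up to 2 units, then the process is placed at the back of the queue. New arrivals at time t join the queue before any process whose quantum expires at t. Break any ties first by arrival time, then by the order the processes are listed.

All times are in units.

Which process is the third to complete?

Gantt: | T1 0-2 | T2 2-4 | T3 4-6 | T1 6-8 | T2 8-10 | T3 10-12 | T1 12-14 | T2 14-16 | T3 16-17 | T1 17-19 | T2 19-21 | T1 21-25 |
Completion: T1=25  T2=21  T3=17
Turnaround (C−A): T1=25  T2=19  T3=15
Finish order: T3 → T2 → T1

T1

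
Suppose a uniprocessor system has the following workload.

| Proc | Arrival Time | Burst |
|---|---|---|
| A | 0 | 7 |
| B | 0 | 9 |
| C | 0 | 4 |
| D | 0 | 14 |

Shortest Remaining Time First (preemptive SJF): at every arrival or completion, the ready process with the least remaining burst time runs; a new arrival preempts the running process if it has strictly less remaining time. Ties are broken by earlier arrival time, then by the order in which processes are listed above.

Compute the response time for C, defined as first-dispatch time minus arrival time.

0

Timeline: | C 0-4 | A 4-11 | B 11-20 | D 20-34 |
Completion: A=11  B=20  C=4  D=34
Response(C) = first start − arrival = 0 − 0 = 0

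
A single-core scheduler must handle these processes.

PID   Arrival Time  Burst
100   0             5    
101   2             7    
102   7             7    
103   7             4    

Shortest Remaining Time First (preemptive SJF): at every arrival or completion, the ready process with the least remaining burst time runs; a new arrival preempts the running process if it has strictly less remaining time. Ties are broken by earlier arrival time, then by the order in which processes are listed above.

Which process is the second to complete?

103

Timeline: | 100 0-5 | 101 5-7 | 103 7-11 | 101 11-16 | 102 16-23 |
Completion: 100=5  101=16  102=23  103=11
Turnaround (C−A): 100=5  101=14  102=16  103=4
Finish order: 100 → 103 → 101 → 102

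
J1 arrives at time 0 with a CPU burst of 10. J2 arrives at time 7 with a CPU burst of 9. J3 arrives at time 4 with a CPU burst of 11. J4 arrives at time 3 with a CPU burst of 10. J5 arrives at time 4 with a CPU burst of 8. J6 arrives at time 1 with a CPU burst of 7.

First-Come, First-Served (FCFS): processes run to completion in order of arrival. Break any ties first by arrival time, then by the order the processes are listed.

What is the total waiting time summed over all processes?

119

Timeline: | J1 0-10 | J6 10-17 | J4 17-27 | J3 27-38 | J5 38-46 | J2 46-55 |
Completion: J1=10  J2=55  J3=38  J4=27  J5=46  J6=17
Waiting = turnaround − burst: J1=0, J2=39, J3=23, J4=14, J5=34, J6=9
Total waiting = 0 + 39 + 23 + 14 + 34 + 9 = 119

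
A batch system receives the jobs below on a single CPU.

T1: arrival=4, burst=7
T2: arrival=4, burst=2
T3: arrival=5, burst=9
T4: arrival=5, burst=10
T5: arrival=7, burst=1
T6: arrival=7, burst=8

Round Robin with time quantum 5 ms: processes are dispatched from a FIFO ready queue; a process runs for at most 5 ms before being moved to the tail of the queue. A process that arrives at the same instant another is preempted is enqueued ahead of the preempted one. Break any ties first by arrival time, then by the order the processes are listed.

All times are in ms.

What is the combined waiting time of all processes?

105

Gantt: | idle 0-4 | T1 4-9 | T2 9-11 | T3 11-16 | T4 16-21 | T5 21-22 | T6 22-27 | T1 27-29 | T3 29-33 | T4 33-38 | T6 38-41 |
Completion: T1=29  T2=11  T3=33  T4=38  T5=22  T6=41
Turnaround (C−A): T1=25  T2=7  T3=28  T4=33  T5=15  T6=34
Waiting = turnaround − burst: T1=18, T2=5, T3=19, T4=23, T5=14, T6=26
Total waiting = 18 + 5 + 19 + 23 + 14 + 26 = 105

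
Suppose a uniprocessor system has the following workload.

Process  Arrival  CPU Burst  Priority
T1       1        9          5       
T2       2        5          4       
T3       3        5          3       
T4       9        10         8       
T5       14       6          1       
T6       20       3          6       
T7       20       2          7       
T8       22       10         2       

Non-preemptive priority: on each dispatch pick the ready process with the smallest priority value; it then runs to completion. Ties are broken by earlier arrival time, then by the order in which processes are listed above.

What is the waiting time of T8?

Schedule: | idle 0-1 | T1 1-10 | T3 10-15 | T5 15-21 | T2 21-26 | T8 26-36 | T6 36-39 | T7 39-41 | T4 41-51 |
Completion: T1=10  T2=26  T3=15  T4=51  T5=21  T6=39  T7=41  T8=36
Waiting(T8) = turnaround − burst = 14 − 10 = 4

4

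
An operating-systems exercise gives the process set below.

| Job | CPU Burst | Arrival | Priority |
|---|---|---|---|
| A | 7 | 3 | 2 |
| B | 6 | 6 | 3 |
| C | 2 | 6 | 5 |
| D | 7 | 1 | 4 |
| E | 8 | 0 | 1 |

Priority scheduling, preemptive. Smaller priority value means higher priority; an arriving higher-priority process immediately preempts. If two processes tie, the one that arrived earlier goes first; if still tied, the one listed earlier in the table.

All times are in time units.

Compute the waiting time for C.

Timeline: | E 0-8 | A 8-15 | B 15-21 | D 21-28 | C 28-30 |
Completion: A=15  B=21  C=30  D=28  E=8
Waiting(C) = turnaround − burst = 24 − 2 = 22

22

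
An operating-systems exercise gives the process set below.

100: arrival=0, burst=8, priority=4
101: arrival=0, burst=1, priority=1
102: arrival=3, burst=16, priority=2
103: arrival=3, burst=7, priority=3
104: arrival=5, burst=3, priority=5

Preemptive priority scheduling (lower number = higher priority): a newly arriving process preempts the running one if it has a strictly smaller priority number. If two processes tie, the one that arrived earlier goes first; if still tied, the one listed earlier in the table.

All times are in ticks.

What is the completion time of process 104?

35

Gantt: | 101 0-1 | 100 1-3 | 102 3-19 | 103 19-26 | 100 26-32 | 104 32-35 |
Completion: 100=32  101=1  102=19  103=26  104=35
Turnaround (C−A): 100=32  101=1  102=16  103=23  104=30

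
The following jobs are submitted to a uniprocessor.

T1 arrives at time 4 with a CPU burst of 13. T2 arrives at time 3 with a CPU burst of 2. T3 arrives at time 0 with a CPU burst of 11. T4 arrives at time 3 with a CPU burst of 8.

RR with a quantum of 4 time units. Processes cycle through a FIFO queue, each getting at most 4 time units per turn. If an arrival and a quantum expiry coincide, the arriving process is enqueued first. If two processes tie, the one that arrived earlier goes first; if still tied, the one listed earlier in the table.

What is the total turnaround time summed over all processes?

Timeline: | T3 0-4 | T2 4-6 | T4 6-10 | T1 10-14 | T3 14-18 | T4 18-22 | T1 22-26 | T3 26-29 | T1 29-34 |
Completion: T1=34  T2=6  T3=29  T4=22
Turnaround = completion − arrival: T1=30, T2=3, T3=29, T4=19
Total turnaround = 30 + 3 + 29 + 19 = 81

81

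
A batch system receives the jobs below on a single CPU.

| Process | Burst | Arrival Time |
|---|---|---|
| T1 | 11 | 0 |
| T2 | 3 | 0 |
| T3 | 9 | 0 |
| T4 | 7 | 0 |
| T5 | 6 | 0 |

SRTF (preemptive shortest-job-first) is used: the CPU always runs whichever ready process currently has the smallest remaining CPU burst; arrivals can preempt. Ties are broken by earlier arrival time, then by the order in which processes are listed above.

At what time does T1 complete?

Timeline: | T2 0-3 | T5 3-9 | T4 9-16 | T3 16-25 | T1 25-36 |
Completion: T1=36  T2=3  T3=25  T4=16  T5=9

36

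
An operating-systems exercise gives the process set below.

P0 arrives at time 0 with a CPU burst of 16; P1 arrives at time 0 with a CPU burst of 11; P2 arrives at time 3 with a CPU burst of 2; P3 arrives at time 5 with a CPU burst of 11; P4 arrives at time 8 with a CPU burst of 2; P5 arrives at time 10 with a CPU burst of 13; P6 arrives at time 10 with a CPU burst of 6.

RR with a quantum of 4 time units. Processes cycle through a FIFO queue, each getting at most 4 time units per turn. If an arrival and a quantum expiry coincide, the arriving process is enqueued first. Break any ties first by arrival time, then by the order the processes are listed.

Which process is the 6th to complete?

Schedule: | P0 0-4 | P1 4-8 | P2 8-10 | P0 10-14 | P3 14-18 | P4 18-20 | P1 20-24 | P5 24-28 | P6 28-32 | P0 32-36 | P3 36-40 | P1 40-43 | P5 43-47 | P6 47-49 | P0 49-53 | P3 53-56 | P5 56-61 |
Completion: P0=53  P1=43  P2=10  P3=56  P4=20  P5=61  P6=49
Finish order: P2 → P4 → P1 → P6 → P0 → P3 → P5

P3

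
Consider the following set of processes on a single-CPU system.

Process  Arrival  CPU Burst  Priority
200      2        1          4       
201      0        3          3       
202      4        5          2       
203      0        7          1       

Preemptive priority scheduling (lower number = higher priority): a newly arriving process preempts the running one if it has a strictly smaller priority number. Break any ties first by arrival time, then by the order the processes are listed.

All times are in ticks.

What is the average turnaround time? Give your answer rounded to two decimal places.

11.00

Timeline: | 203 0-7 | 202 7-12 | 201 12-15 | 200 15-16 |
Completion: 200=16  201=15  202=12  203=7
Turnaround times: 200=14, 201=15, 202=8, 203=7
Average turnaround = (14+15+8+7) / 4 = 44/4 = 11.00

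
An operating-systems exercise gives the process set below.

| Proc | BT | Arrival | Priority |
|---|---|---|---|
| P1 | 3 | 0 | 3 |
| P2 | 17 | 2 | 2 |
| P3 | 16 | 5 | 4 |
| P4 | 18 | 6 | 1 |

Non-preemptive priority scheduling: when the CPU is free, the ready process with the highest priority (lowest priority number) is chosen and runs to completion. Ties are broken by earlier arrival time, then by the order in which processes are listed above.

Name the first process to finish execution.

Gantt: | P1 0-3 | P2 3-20 | P4 20-38 | P3 38-54 |
Completion: P1=3  P2=20  P3=54  P4=38
Finish order: P1 → P2 → P4 → P3

P1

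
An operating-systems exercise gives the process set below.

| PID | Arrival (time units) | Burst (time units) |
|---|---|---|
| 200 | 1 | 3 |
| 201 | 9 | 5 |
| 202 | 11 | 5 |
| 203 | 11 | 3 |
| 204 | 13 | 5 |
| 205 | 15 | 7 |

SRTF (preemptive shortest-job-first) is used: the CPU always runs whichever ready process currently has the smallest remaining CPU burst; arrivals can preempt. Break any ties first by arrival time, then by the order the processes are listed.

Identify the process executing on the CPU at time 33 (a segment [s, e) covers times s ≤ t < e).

Schedule: | idle 0-1 | 200 1-4 | idle 4-9 | 201 9-14 | 203 14-17 | 202 17-22 | 204 22-27 | 205 27-34 |
Completion: 200=4  201=14  202=22  203=17  204=27  205=34

205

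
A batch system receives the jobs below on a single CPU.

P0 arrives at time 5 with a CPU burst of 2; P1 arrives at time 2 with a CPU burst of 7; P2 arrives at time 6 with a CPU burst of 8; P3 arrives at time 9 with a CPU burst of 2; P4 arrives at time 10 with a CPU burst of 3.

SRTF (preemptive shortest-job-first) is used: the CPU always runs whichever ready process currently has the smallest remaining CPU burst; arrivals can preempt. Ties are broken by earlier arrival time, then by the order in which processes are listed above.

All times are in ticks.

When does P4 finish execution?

16

Gantt: | idle 0-2 | P1 2-5 | P0 5-7 | P1 7-11 | P3 11-13 | P4 13-16 | P2 16-24 |
Completion: P0=7  P1=11  P2=24  P3=13  P4=16
Turnaround (C−A): P0=2  P1=9  P2=18  P3=4  P4=6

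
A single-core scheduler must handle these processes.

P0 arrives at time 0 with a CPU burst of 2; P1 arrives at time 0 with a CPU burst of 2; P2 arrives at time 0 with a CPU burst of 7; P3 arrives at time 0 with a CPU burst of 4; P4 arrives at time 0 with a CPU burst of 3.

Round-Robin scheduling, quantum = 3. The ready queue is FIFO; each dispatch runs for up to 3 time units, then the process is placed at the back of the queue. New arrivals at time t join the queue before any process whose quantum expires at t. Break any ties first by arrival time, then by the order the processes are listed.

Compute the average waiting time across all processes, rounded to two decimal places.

7.20

Gantt: | P0 0-2 | P1 2-4 | P2 4-7 | P3 7-10 | P4 10-13 | P2 13-16 | P3 16-17 | P2 17-18 |
Completion: P0=2  P1=4  P2=18  P3=17  P4=13
Turnaround (C−A): P0=2  P1=4  P2=18  P3=17  P4=13
Waiting times: P0=0, P1=2, P2=11, P3=13, P4=10
Average waiting = (0+2+11+13+10) / 5 = 36/5 = 7.20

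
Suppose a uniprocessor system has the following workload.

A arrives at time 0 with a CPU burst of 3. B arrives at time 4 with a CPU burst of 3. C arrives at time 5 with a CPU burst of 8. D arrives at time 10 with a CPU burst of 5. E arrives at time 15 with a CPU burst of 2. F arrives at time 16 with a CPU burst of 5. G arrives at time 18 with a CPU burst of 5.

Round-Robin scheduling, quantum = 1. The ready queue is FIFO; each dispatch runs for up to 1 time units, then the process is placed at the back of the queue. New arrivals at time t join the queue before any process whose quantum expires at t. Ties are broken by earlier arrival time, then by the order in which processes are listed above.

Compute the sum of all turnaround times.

76

Gantt: | A 0-3 | idle 3-4 | B 4-5 | C 5-6 | B 6-7 | C 7-8 | B 8-9 | C 9-10 | D 10-11 | C 11-12 | D 12-13 | C 13-14 | D 14-15 | C 15-16 | E 16-17 | D 17-18 | F 18-19 | C 19-20 | E 20-21 | G 21-22 | D 22-23 | F 23-24 | C 24-25 | G 25-26 | F 26-27 | G 27-28 | F 28-29 | G 29-30 | F 30-31 | G 31-32 |
Completion: A=3  B=9  C=25  D=23  E=21  F=31  G=32
Turnaround (C−A): A=3  B=5  C=20  D=13  E=6  F=15  G=14
Turnaround = completion − arrival: A=3, B=5, C=20, D=13, E=6, F=15, G=14
Total turnaround = 3 + 5 + 20 + 13 + 6 + 15 + 14 = 76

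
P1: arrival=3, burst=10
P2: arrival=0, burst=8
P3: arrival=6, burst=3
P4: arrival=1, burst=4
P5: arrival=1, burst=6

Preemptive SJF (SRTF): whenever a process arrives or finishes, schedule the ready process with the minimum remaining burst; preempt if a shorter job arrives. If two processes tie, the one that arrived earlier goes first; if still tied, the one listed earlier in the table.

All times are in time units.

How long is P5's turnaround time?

13

Schedule: | P2 0-1 | P4 1-5 | P5 5-6 | P3 6-9 | P5 9-14 | P2 14-21 | P1 21-31 |
Completion: P1=31  P2=21  P3=9  P4=5  P5=14
Turnaround (C−A): P1=28  P2=21  P3=3  P4=4  P5=13
Turnaround(P5) = completion − arrival = 14 − 1 = 13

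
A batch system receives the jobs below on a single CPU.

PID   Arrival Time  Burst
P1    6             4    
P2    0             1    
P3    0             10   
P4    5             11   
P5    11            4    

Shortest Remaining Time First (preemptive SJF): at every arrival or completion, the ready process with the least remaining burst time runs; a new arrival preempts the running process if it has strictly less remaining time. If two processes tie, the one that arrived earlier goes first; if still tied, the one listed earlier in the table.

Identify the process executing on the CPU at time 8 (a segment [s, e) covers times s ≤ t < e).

P1

Gantt: | P2 0-1 | P3 1-6 | P1 6-10 | P3 10-15 | P5 15-19 | P4 19-30 |
Completion: P1=10  P2=1  P3=15  P4=30  P5=19
Turnaround (C−A): P1=4  P2=1  P3=15  P4=25  P5=8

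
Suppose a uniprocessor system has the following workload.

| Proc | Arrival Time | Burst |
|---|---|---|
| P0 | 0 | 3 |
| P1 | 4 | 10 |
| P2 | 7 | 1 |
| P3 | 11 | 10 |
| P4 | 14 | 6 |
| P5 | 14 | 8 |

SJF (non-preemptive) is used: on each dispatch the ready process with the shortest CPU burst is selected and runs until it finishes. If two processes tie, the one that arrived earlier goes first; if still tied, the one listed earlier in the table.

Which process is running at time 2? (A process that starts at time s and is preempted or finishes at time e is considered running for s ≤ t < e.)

P0

Gantt: | P0 0-3 | idle 3-4 | P1 4-14 | P2 14-15 | P4 15-21 | P5 21-29 | P3 29-39 |
Completion: P0=3  P1=14  P2=15  P3=39  P4=21  P5=29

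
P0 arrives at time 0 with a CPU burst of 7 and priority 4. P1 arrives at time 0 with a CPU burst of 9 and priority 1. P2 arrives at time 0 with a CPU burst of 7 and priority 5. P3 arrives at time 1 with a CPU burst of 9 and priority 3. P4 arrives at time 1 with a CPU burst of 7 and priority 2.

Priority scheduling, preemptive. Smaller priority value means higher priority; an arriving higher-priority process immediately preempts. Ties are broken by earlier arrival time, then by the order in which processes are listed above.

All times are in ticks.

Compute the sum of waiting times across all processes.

Gantt: | P1 0-9 | P4 9-16 | P3 16-25 | P0 25-32 | P2 32-39 |
Completion: P0=32  P1=9  P2=39  P3=25  P4=16
Turnaround (C−A): P0=32  P1=9  P2=39  P3=24  P4=15
Waiting = turnaround − burst: P0=25, P1=0, P2=32, P3=15, P4=8
Total waiting = 25 + 0 + 32 + 15 + 8 = 80

80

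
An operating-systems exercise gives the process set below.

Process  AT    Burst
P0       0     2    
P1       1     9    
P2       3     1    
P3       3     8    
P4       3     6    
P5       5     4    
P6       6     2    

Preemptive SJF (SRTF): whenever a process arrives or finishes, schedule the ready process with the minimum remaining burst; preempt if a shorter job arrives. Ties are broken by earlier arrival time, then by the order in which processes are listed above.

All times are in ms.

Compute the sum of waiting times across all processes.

44

Timeline: | P0 0-2 | P1 2-3 | P2 3-4 | P4 4-5 | P5 5-6 | P6 6-8 | P5 8-11 | P4 11-16 | P1 16-24 | P3 24-32 |
Completion: P0=2  P1=24  P2=4  P3=32  P4=16  P5=11  P6=8
Turnaround (C−A): P0=2  P1=23  P2=1  P3=29  P4=13  P5=6  P6=2
Waiting = turnaround − burst: P0=0, P1=14, P2=0, P3=21, P4=7, P5=2, P6=0
Total waiting = 0 + 14 + 0 + 21 + 7 + 2 + 0 = 44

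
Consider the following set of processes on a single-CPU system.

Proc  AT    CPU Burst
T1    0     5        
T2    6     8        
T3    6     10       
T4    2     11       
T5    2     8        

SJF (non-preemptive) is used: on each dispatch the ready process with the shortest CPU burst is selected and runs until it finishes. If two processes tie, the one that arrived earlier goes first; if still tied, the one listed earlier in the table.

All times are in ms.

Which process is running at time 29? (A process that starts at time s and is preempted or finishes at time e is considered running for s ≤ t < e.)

Timeline: | T1 0-5 | T5 5-13 | T2 13-21 | T3 21-31 | T4 31-42 |
Completion: T1=5  T2=21  T3=31  T4=42  T5=13

T3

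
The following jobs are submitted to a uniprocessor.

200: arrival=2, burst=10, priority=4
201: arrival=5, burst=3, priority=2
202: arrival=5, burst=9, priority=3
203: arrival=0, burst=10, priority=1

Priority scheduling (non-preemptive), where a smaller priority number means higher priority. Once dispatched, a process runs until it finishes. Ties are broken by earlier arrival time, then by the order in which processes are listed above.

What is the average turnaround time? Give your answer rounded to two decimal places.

16.25

Timeline: | 203 0-10 | 201 10-13 | 202 13-22 | 200 22-32 |
Completion: 200=32  201=13  202=22  203=10
Turnaround (C−A): 200=30  201=8  202=17  203=10
Turnaround times: 200=30, 201=8, 202=17, 203=10
Average turnaround = (30+8+17+10) / 4 = 65/4 = 16.25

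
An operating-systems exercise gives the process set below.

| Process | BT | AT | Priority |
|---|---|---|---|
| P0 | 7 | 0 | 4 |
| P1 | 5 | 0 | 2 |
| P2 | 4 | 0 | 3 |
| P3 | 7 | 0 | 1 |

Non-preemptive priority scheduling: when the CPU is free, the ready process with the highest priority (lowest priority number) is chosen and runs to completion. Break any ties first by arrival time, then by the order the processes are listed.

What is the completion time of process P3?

7

Timeline: | P3 0-7 | P1 7-12 | P2 12-16 | P0 16-23 |
Completion: P0=23  P1=12  P2=16  P3=7
Turnaround (C−A): P0=23  P1=12  P2=16  P3=7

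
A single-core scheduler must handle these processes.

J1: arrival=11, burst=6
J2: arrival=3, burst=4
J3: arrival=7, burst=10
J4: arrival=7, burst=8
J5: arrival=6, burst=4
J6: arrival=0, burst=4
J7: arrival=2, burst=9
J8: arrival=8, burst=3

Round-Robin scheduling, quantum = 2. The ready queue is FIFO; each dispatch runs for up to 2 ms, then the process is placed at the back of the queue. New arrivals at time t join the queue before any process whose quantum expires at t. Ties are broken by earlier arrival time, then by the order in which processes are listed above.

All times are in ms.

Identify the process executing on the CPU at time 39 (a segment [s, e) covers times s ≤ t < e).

Gantt: | J6 0-2 | J7 2-4 | J6 4-6 | J2 6-8 | J7 8-10 | J5 10-12 | J3 12-14 | J4 14-16 | J8 16-18 | J2 18-20 | J7 20-22 | J1 22-24 | J5 24-26 | J3 26-28 | J4 28-30 | J8 30-31 | J7 31-33 | J1 33-35 | J3 35-37 | J4 37-39 | J7 39-40 | J1 40-42 | J3 42-44 | J4 44-46 | J3 46-48 |
Completion: J1=42  J2=20  J3=48  J4=46  J5=26  J6=6  J7=40  J8=31
Turnaround (C−A): J1=31  J2=17  J3=41  J4=39  J5=20  J6=6  J7=38  J8=23

J7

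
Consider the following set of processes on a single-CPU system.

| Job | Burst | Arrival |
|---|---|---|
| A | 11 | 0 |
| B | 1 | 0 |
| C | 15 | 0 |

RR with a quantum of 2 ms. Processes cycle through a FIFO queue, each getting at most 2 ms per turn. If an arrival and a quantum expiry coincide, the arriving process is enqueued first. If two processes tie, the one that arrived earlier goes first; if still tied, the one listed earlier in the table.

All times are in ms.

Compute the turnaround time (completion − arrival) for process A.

22

Schedule: | A 0-2 | B 2-3 | C 3-5 | A 5-7 | C 7-9 | A 9-11 | C 11-13 | A 13-15 | C 15-17 | A 17-19 | C 19-21 | A 21-22 | C 22-27 |
Completion: A=22  B=3  C=27
Turnaround(A) = completion − arrival = 22 − 0 = 22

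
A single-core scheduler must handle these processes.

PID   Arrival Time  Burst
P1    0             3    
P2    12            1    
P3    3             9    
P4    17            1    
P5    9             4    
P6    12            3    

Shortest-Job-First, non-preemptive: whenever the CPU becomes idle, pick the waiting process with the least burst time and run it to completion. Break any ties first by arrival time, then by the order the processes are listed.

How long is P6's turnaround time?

Schedule: | P1 0-3 | P3 3-12 | P2 12-13 | P6 13-16 | P5 16-20 | P4 20-21 |
Completion: P1=3  P2=13  P3=12  P4=21  P5=20  P6=16
Turnaround (C−A): P1=3  P2=1  P3=9  P4=4  P5=11  P6=4
Turnaround(P6) = completion − arrival = 16 − 12 = 4

4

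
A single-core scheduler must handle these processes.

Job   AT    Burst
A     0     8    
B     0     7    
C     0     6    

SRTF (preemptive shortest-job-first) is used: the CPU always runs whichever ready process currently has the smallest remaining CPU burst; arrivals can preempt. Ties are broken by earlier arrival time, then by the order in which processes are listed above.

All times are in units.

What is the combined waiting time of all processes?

19

Gantt: | C 0-6 | B 6-13 | A 13-21 |
Completion: A=21  B=13  C=6
Waiting = turnaround − burst: A=13, B=6, C=0
Total waiting = 13 + 6 + 0 = 19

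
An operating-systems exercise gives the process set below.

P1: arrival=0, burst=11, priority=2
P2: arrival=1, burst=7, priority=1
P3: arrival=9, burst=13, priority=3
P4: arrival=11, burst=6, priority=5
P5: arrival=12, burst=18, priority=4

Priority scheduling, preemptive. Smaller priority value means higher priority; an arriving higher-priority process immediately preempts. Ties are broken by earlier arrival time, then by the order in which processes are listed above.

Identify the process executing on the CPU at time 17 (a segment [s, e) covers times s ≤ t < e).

Schedule: | P1 0-1 | P2 1-8 | P1 8-18 | P3 18-31 | P5 31-49 | P4 49-55 |
Completion: P1=18  P2=8  P3=31  P4=55  P5=49

P1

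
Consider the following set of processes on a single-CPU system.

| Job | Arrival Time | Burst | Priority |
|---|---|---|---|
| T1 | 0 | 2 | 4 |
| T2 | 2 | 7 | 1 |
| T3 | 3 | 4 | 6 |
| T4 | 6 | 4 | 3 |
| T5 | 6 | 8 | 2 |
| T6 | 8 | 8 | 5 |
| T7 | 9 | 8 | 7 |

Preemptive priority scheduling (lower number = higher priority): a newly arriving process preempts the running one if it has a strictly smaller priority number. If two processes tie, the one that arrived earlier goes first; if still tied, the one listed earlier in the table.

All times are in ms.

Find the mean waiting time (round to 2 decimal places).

Timeline: | T1 0-2 | T2 2-9 | T5 9-17 | T4 17-21 | T6 21-29 | T3 29-33 | T7 33-41 |
Completion: T1=2  T2=9  T3=33  T4=21  T5=17  T6=29  T7=41
Waiting times: T1=0, T2=0, T3=26, T4=11, T5=3, T6=13, T7=24
Average waiting = (0+0+26+11+3+13+24) / 7 = 77/7 = 11.00

11.00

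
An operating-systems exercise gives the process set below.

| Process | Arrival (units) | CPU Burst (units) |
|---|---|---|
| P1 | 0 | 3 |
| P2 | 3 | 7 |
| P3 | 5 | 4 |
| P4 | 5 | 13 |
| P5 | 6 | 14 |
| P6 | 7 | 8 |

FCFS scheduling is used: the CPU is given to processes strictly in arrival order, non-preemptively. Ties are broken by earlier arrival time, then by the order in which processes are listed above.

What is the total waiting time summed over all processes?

Schedule: | P1 0-3 | P2 3-10 | P3 10-14 | P4 14-27 | P5 27-41 | P6 41-49 |
Completion: P1=3  P2=10  P3=14  P4=27  P5=41  P6=49
Waiting = turnaround − burst: P1=0, P2=0, P3=5, P4=9, P5=21, P6=34
Total waiting = 0 + 0 + 5 + 9 + 21 + 34 = 69

69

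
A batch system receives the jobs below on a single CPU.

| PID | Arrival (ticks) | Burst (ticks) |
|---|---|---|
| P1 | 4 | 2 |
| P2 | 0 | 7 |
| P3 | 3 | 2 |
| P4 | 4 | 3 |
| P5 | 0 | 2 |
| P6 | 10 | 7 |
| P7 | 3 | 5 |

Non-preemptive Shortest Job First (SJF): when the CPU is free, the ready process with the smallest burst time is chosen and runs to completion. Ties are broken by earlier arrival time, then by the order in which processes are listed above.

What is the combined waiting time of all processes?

48

Schedule: | P5 0-2 | P2 2-9 | P3 9-11 | P1 11-13 | P4 13-16 | P7 16-21 | P6 21-28 |
Completion: P1=13  P2=9  P3=11  P4=16  P5=2  P6=28  P7=21
Turnaround (C−A): P1=9  P2=9  P3=8  P4=12  P5=2  P6=18  P7=18
Waiting = turnaround − burst: P1=7, P2=2, P3=6, P4=9, P5=0, P6=11, P7=13
Total waiting = 7 + 2 + 6 + 9 + 0 + 11 + 13 = 48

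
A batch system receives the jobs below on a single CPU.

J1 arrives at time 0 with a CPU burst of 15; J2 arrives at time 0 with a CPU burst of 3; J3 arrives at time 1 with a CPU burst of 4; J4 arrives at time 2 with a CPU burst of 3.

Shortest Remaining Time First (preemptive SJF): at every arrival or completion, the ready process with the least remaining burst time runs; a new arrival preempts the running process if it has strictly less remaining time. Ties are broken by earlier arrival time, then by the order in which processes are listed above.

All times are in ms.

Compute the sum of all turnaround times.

41

Timeline: | J2 0-3 | J4 3-6 | J3 6-10 | J1 10-25 |
Completion: J1=25  J2=3  J3=10  J4=6
Turnaround (C−A): J1=25  J2=3  J3=9  J4=4
Turnaround = completion − arrival: J1=25, J2=3, J3=9, J4=4
Total turnaround = 25 + 3 + 9 + 4 = 41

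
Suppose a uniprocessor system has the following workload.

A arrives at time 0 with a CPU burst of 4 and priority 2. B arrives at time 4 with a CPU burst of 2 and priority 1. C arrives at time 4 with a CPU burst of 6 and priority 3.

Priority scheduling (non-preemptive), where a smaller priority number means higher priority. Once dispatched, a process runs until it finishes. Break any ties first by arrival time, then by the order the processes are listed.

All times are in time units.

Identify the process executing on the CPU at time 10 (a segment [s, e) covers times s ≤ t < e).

Gantt: | A 0-4 | B 4-6 | C 6-12 |
Completion: A=4  B=6  C=12
Turnaround (C−A): A=4  B=2  C=8

C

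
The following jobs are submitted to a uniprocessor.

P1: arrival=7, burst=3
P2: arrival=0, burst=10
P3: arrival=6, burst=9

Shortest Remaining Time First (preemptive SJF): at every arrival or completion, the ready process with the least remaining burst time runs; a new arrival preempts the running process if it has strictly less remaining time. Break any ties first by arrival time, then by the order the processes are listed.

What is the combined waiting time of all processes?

Gantt: | P2 0-10 | P1 10-13 | P3 13-22 |
Completion: P1=13  P2=10  P3=22
Turnaround (C−A): P1=6  P2=10  P3=16
Waiting = turnaround − burst: P1=3, P2=0, P3=7
Total waiting = 3 + 0 + 7 = 10

10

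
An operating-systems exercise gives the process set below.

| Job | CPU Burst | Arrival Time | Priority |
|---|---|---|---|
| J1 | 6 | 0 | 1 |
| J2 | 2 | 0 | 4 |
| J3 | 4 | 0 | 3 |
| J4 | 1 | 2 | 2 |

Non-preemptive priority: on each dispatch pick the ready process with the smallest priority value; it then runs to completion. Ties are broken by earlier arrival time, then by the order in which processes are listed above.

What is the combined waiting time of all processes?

Timeline: | J1 0-6 | J4 6-7 | J3 7-11 | J2 11-13 |
Completion: J1=6  J2=13  J3=11  J4=7
Turnaround (C−A): J1=6  J2=13  J3=11  J4=5
Waiting = turnaround − burst: J1=0, J2=11, J3=7, J4=4
Total waiting = 0 + 11 + 7 + 4 = 22

22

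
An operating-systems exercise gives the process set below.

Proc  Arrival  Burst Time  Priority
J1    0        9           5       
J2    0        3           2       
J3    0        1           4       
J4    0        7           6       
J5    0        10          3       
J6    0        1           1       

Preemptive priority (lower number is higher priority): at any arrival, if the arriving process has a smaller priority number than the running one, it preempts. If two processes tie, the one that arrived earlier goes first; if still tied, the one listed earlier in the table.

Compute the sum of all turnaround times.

Timeline: | J6 0-1 | J2 1-4 | J5 4-14 | J3 14-15 | J1 15-24 | J4 24-31 |
Completion: J1=24  J2=4  J3=15  J4=31  J5=14  J6=1
Turnaround = completion − arrival: J1=24, J2=4, J3=15, J4=31, J5=14, J6=1
Total turnaround = 24 + 4 + 15 + 31 + 14 + 1 = 89

89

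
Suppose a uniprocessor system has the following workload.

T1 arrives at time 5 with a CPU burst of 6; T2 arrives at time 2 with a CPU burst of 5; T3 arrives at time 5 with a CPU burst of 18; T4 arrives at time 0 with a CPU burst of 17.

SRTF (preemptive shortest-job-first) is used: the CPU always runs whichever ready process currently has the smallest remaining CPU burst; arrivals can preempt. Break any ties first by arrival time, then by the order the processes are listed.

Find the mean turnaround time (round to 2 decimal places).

20.50

Schedule: | T4 0-2 | T2 2-7 | T1 7-13 | T4 13-28 | T3 28-46 |
Completion: T1=13  T2=7  T3=46  T4=28
Turnaround times: T1=8, T2=5, T3=41, T4=28
Average turnaround = (8+5+41+28) / 4 = 82/4 = 20.50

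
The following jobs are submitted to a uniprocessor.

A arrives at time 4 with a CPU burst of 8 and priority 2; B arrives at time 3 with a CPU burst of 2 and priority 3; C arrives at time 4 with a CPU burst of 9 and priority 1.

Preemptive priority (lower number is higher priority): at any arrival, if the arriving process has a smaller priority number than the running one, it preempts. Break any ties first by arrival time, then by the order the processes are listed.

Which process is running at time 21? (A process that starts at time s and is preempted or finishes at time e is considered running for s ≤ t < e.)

B

Schedule: | idle 0-3 | B 3-4 | C 4-13 | A 13-21 | B 21-22 |
Completion: A=21  B=22  C=13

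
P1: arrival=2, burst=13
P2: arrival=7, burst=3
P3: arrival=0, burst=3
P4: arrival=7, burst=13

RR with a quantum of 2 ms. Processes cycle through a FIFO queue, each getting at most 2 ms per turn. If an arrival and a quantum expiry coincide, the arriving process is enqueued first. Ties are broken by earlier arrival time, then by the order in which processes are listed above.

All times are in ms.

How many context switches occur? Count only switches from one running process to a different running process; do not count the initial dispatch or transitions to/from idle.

16

Gantt: | P3 0-2 | P1 2-4 | P3 4-5 | P1 5-7 | P2 7-9 | P4 9-11 | P1 11-13 | P2 13-14 | P4 14-16 | P1 16-18 | P4 18-20 | P1 20-22 | P4 22-24 | P1 24-26 | P4 26-28 | P1 28-29 | P4 29-32 |
Completion: P1=29  P2=14  P3=5  P4=32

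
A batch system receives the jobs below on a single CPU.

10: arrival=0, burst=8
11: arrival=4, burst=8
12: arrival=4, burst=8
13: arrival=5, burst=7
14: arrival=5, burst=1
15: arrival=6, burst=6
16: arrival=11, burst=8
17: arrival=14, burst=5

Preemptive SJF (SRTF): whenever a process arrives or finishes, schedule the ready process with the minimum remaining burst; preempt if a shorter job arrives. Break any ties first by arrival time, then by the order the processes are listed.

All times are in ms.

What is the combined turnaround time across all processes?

Schedule: | 10 0-5 | 14 5-6 | 10 6-9 | 15 9-15 | 17 15-20 | 13 20-27 | 11 27-35 | 12 35-43 | 16 43-51 |
Completion: 10=9  11=35  12=43  13=27  14=6  15=15  16=51  17=20
Turnaround = completion − arrival: 10=9, 11=31, 12=39, 13=22, 14=1, 15=9, 16=40, 17=6
Total turnaround = 9 + 31 + 39 + 22 + 1 + 9 + 40 + 6 = 157

157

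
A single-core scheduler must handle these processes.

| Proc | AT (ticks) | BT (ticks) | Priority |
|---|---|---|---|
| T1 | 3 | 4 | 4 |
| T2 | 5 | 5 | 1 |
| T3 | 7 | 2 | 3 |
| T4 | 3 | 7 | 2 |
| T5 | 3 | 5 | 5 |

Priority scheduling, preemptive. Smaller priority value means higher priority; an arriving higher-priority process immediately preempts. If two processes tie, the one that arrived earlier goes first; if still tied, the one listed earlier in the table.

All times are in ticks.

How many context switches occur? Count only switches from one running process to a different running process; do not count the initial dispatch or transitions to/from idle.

Schedule: | idle 0-3 | T4 3-5 | T2 5-10 | T4 10-15 | T3 15-17 | T1 17-21 | T5 21-26 |
Completion: T1=21  T2=10  T3=17  T4=15  T5=26
Turnaround (C−A): T1=18  T2=5  T3=10  T4=12  T5=23

5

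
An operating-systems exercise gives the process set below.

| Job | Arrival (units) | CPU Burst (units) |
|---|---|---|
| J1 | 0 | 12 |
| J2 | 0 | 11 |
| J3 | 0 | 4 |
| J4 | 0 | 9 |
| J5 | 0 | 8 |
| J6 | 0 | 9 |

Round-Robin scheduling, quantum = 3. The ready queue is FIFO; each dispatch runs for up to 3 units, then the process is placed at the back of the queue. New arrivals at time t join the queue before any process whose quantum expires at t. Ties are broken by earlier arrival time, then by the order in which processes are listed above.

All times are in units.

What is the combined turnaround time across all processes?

265

Gantt: | J1 0-3 | J2 3-6 | J3 6-9 | J4 9-12 | J5 12-15 | J6 15-18 | J1 18-21 | J2 21-24 | J3 24-25 | J4 25-28 | J5 28-31 | J6 31-34 | J1 34-37 | J2 37-40 | J4 40-43 | J5 43-45 | J6 45-48 | J1 48-51 | J2 51-53 |
Completion: J1=51  J2=53  J3=25  J4=43  J5=45  J6=48
Turnaround (C−A): J1=51  J2=53  J3=25  J4=43  J5=45  J6=48
Turnaround = completion − arrival: J1=51, J2=53, J3=25, J4=43, J5=45, J6=48
Total turnaround = 51 + 53 + 25 + 43 + 45 + 48 = 265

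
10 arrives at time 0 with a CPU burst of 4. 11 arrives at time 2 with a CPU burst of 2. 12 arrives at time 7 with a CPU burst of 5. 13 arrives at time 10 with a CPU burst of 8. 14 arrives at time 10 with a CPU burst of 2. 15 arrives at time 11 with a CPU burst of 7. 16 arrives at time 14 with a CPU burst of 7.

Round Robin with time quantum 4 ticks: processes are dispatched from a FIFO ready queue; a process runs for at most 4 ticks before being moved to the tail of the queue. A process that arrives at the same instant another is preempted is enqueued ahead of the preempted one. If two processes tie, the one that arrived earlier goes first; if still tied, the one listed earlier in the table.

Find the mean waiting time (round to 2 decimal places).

8.43

Timeline: | 10 0-4 | 11 4-6 | idle 6-7 | 12 7-11 | 13 11-15 | 14 15-17 | 15 17-21 | 12 21-22 | 16 22-26 | 13 26-30 | 15 30-33 | 16 33-36 |
Completion: 10=4  11=6  12=22  13=30  14=17  15=33  16=36
Waiting times: 10=0, 11=2, 12=10, 13=12, 14=5, 15=15, 16=15
Average waiting = (0+2+10+12+5+15+15) / 7 = 59/7 = 8.43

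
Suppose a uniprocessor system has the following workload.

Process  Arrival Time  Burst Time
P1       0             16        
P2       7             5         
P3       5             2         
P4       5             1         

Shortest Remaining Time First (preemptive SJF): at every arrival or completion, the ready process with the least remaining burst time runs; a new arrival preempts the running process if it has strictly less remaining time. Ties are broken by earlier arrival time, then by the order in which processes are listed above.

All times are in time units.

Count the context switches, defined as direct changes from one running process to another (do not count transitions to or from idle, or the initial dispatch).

4

Schedule: | P1 0-5 | P4 5-6 | P3 6-8 | P2 8-13 | P1 13-24 |
Completion: P1=24  P2=13  P3=8  P4=6
Turnaround (C−A): P1=24  P2=6  P3=3  P4=1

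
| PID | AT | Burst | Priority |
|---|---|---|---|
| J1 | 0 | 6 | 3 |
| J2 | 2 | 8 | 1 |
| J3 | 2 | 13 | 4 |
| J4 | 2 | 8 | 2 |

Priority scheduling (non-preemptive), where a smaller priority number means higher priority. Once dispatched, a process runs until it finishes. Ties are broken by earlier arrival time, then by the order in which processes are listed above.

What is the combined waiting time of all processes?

Gantt: | J1 0-6 | J2 6-14 | J4 14-22 | J3 22-35 |
Completion: J1=6  J2=14  J3=35  J4=22
Waiting = turnaround − burst: J1=0, J2=4, J3=20, J4=12
Total waiting = 0 + 4 + 20 + 12 = 36

36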